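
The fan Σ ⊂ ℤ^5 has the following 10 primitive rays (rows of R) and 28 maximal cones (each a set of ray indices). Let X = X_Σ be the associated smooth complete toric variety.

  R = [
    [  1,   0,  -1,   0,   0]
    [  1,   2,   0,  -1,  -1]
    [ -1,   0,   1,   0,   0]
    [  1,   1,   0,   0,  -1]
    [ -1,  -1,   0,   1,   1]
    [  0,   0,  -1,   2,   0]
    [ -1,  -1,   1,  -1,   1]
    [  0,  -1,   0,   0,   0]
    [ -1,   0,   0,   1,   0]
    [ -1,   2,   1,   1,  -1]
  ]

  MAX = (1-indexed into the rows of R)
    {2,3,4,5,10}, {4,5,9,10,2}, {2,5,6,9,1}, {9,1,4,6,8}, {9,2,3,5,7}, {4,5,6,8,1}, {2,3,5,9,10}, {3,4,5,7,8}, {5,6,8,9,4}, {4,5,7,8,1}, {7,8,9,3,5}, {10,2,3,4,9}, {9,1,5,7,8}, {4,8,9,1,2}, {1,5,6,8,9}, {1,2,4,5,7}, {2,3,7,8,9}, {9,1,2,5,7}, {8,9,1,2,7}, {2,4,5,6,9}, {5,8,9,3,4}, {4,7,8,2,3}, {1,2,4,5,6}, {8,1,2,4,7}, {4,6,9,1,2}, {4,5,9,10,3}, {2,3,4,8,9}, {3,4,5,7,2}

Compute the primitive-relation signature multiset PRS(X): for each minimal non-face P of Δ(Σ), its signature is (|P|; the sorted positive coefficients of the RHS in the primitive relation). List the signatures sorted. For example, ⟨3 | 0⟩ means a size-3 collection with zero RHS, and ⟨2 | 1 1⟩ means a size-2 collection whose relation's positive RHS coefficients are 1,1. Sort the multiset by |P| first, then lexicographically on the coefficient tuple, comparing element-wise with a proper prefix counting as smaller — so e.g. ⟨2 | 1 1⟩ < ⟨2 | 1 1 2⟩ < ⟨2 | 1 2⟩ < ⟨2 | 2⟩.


|primitive collections| = 12. Relations:

  P = {1,3}:  v_{1} + v_{3} = 0  ⇒ sig = ⟨2 | 0⟩
  P = {6,7}:  v_{6} + v_{7} = v_{5}  ⇒ sig = ⟨2 | 1⟩
  P = {3,6}:  v_{3} + v_{6} = v_{4} + v_{5} + v_{9}  ⇒ sig = ⟨2 | 1 1 1⟩
  P = {8,10}:  v_{8} + v_{10} = v_{3} + v_{4} + v_{9}  ⇒ sig = ⟨2 | 1 1 1⟩
  P = {1,10}:  v_{1} + v_{10} = v_{2} + v_{4} + v_{5} + v_{9}  ⇒ sig = ⟨2 | 1 1 1 1⟩
  P = {7,10}:  v_{7} + v_{10} = v_{2} + 2·v_{3} + v_{5}  ⇒ sig = ⟨2 | 1 1 2⟩
  P = {6,10}:  v_{6} + v_{10} = v_{2} + 2·v_{4} + 2·v_{5} + 2·v_{9}  ⇒ sig = ⟨2 | 1 2 2 2⟩
  P = {2,5,8}:  v_{2} + v_{5} + v_{8} = 0  ⇒ sig = ⟨3 | 0⟩
  P = {4,7,9}:  v_{4} + v_{7} + v_{9} = v_{3}  ⇒ sig = ⟨3 | 1⟩
  P = {2,6,8}:  v_{2} + v_{6} + v_{8} = v_{1} + v_{4} + v_{9}  ⇒ sig = ⟨3 | 1 1 1⟩
  P = {1,4,5,9}:  v_{1} + v_{4} + v_{5} + v_{9} = v_{6}  ⇒ sig = ⟨4 | 1⟩
  P = {2,3,4,5,9}:  v_{2} + v_{3} + v_{4} + v_{5} + v_{9} = v_{10}  ⇒ sig = ⟨5 | 1⟩

so the primitive-relation signature multiset is
    |P|=2: 7 collections, coeffs (), (1), (1,1,1), (1,1,1), (1,1,1,1), (1,1,2), (1,2,2,2)
    |P|=3: 3 collections, coeffs (), (1), (1,1,1)
    |P|=4: 1 collection, coeffs (1)
    |P|=5: 1 collection, coeffs (1)


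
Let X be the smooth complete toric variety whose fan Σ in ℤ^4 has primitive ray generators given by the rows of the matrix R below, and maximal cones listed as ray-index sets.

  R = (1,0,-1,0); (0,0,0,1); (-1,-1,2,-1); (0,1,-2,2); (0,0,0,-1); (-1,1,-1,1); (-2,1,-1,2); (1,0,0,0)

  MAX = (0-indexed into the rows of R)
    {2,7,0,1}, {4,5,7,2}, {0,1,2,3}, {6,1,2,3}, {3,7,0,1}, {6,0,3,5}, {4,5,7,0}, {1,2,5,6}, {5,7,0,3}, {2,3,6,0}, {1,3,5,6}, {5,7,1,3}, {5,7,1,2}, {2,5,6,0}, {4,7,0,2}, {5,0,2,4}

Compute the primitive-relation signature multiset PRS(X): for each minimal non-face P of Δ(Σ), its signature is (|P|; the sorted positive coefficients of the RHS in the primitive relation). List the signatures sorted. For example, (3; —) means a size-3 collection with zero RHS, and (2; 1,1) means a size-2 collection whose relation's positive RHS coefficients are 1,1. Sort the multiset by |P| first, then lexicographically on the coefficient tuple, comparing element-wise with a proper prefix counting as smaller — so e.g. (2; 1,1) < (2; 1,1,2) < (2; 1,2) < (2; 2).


Δ(Σ) — 8 vertices, 9 min non-faces:

  P = {1,4}:  v_{1} + v_{4} = 0  ⇒ sig = (2; —)
  P = {3,4}:  v_{3} + v_{4} = v_{0} + v_{5}  ⇒ sig = (2; 1,1)
  P = {6,7}:  v_{6} + v_{7} = v_{1} + v_{5}  ⇒ sig = (2; 1,1)
  P = {4,6}:  v_{4} + v_{6} = v_{0} + v_{2} + 2·v_{5}  ⇒ sig = (2; 1,1,2)
  P = {0,1,5}:  v_{0} + v_{1} + v_{5} = v_{3}  ⇒ sig = (3; 1)
  P = {2,3,5}:  v_{2} + v_{3} + v_{5} = v_{6}  ⇒ sig = (3; 1)
  P = {2,3,7}:  v_{2} + v_{3} + v_{7} = v_{1}  ⇒ sig = (3; 1)
  P = {0,1,6}:  v_{0} + v_{1} + v_{6} = v_{2} + 2·v_{3}  ⇒ sig = (3; 1,2)
  P = {0,2,5,7}:  v_{0} + v_{2} + v_{5} + v_{7} = 0  ⇒ sig = (4; —)

so the primitive-relation signature multiset is
[(2; —), (2; 1,1), (2; 1,1), (2; 1,1,2), (3; 1), (3; 1), (3; 1), (3; 1,2), (4; —)]


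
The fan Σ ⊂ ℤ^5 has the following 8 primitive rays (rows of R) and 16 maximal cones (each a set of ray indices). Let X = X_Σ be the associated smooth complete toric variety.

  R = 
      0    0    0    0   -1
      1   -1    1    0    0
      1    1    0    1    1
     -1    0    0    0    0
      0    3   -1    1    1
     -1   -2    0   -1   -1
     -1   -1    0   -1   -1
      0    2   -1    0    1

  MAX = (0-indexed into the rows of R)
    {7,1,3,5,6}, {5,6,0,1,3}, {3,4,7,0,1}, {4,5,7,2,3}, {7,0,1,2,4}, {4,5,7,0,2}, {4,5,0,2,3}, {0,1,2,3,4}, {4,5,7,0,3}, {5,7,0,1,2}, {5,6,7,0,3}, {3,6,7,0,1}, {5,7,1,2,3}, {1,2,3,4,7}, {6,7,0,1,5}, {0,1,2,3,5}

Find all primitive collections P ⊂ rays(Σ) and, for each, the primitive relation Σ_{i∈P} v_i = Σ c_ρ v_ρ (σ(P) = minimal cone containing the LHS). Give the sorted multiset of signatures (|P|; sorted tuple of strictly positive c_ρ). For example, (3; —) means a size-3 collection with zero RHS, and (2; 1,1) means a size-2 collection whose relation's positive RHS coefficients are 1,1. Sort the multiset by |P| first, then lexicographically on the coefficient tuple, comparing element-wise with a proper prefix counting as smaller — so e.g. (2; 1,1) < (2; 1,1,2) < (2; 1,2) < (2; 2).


5 minimal non-faces of Δ(Σ) (on 8 rays):

  {2,6}:  v_{2} + v_{6} = 0  ⇒ sig = (2; —)
  {4,6}:  v_{4} + v_{6} = v_{0} + v_{3} + v_{7}  ⇒ sig = (2; 1,1,1)
  {1,4,5}:  v_{1} + v_{4} + v_{5} = 0  ⇒ sig = (3; —)
  {0,2,3,7}:  v_{0} + v_{2} + v_{3} + v_{7} = v_{4}  ⇒ sig = (4; 1)
  {0,1,3,5,7}:  v_{0} + v_{1} + v_{3} + v_{5} + v_{7} = v_{6}  ⇒ sig = (5; 1)

Signatures (|P|; sorted positive RHS coefficients), sorted:
{ (2; —),  (2; 1,1,1),  (3; —),  (4; 1),  (5; 1) }


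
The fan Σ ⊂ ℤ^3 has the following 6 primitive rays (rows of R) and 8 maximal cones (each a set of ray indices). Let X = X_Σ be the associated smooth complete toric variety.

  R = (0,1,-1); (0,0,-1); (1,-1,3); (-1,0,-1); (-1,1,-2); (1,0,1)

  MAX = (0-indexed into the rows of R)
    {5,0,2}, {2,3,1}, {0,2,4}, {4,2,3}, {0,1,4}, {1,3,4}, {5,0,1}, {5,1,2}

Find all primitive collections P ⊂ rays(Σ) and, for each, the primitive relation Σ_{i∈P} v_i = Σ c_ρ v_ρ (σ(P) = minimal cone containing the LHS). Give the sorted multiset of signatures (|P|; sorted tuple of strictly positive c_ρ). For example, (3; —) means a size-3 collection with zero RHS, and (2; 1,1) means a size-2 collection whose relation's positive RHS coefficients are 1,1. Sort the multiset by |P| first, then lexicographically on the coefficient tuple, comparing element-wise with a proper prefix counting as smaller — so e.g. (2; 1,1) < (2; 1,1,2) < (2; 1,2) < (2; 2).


Δ(Σ) — 6 vertices, 5 min non-faces:

  P={3,5}:  v_{3} + v_{5} = 0  →  sig = (2; —)
  P={0,3}:  v_{0} + v_{3} = v_{4}  →  sig = (2; 1)
  P={4,5}:  v_{4} + v_{5} = v_{0}  →  sig = (2; 1)
  P={1,2,4}:  v_{1} + v_{2} + v_{4} = 0  →  sig = (3; —)
  P={0,1,2}:  v_{0} + v_{1} + v_{2} = v_{5}  →  sig = (3; 1)

Signatures (|P|; sorted positive RHS coefficients), sorted:
    |P|=2: 3 collections, coeffs (), (1), (1)
    |P|=3: 2 collections, coeffs (), (1)


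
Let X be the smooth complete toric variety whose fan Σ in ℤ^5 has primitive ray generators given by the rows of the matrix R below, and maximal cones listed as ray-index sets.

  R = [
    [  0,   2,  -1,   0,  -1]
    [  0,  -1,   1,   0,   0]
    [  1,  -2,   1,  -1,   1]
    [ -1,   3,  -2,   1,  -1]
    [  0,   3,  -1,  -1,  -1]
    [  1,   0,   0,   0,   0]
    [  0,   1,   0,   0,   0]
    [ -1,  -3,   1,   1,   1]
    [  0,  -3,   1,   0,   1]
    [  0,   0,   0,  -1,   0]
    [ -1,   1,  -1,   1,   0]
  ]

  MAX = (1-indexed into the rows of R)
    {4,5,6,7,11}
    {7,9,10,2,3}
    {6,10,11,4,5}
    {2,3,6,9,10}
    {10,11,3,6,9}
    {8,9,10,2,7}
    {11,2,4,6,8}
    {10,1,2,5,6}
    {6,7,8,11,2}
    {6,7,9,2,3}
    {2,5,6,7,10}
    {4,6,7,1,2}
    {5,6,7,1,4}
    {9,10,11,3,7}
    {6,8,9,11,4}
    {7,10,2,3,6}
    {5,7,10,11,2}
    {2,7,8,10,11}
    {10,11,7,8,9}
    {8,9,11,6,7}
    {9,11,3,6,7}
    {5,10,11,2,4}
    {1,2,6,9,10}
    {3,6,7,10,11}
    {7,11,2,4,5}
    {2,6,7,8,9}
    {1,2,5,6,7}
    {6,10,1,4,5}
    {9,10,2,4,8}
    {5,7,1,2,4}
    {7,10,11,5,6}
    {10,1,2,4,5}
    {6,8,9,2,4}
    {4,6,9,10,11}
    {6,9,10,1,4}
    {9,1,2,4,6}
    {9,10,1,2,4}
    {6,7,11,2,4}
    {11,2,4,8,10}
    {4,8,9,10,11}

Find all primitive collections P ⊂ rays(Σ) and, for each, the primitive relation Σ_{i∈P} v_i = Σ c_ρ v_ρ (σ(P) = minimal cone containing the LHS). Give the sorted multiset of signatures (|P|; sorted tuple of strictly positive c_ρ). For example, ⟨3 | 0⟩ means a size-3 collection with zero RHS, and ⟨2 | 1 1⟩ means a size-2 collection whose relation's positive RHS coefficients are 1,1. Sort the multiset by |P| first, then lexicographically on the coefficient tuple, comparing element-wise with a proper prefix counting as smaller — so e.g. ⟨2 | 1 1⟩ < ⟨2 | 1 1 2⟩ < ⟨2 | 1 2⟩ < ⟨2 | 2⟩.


The 21 primitive collections of Σ (r=11, n=5):

  • {1,11}:  v_{1} + v_{11} = v_{4}  ⟹  sig = ⟨2 | 1⟩
  • {5,9}:  v_{5} + v_{9} = v_{10}  ⟹  sig = ⟨2 | 1⟩
  • {1,3}:  v_{1} + v_{3} = v_{6} + v_{10}  ⟹  sig = ⟨2 | 1 1⟩
  • {1,8}:  v_{1} + v_{8} = v_{2} + v_{4} + v_{9}  ⟹  sig = ⟨2 | 1 1 1⟩
  • {3,4}:  v_{3} + v_{4} = v_{6} + v_{10} + v_{11}  ⟹  sig = ⟨2 | 1 1 1⟩
  • {5,8}:  v_{5} + v_{8} = v_{2} + v_{10} + v_{11}  ⟹  sig = ⟨2 | 1 1 1⟩
  • {3,5}:  v_{3} + v_{5} = v_{6} + v_{7} + 2·v_{10}  ⟹  sig = ⟨2 | 1 1 2⟩
  • {3,8}:  v_{3} + v_{8} = v_{7} + 2·v_{9}  ⟹  sig = ⟨2 | 1 2⟩
  • {1,7,9}:  v_{1} + v_{7} + v_{9} = 0  ⟹  sig = ⟨3 | 0⟩
  • {1,7,10}:  v_{1} + v_{7} + v_{10} = v_{5}  ⟹  sig = ⟨3 | 1⟩
  • {2,9,11}:  v_{2} + v_{9} + v_{11} = v_{8}  ⟹  sig = ⟨3 | 1⟩
  • {4,7,9}:  v_{4} + v_{7} + v_{9} = v_{11}  ⟹  sig = ⟨3 | 1⟩
  • {6,8,10}:  v_{6} + v_{8} + v_{10} = v_{9}  ⟹  sig = ⟨3 | 1⟩
  • {2,3,11}:  v_{2} + v_{3} + v_{11} = v_{7} + v_{9}  ⟹  sig = ⟨3 | 1 1⟩
  • {4,7,10}:  v_{4} + v_{7} + v_{10} = v_{5} + v_{11}  ⟹  sig = ⟨3 | 1 1⟩
  • {4,7,8}:  v_{4} + v_{7} + v_{8} = v_{2} + 2·v_{11}  ⟹  sig = ⟨3 | 1 2⟩
  • {2,6,10,11}:  v_{2} + v_{6} + v_{10} + v_{11} = 0  ⟹  sig = ⟨4 | 0⟩
  • {2,4,6,10}:  v_{2} + v_{4} + v_{6} + v_{10} = v_{1}  ⟹  sig = ⟨4 | 1⟩
  • {6,7,9,10}:  v_{6} + v_{7} + v_{9} + v_{10} = v_{3}  ⟹  sig = ⟨4 | 1⟩
  • {2,5,6,11}:  v_{2} + v_{5} + v_{6} + v_{11} = v_{1} + v_{7}  ⟹  sig = ⟨4 | 1 1⟩
  • {2,4,5,6}:  v_{2} + v_{4} + v_{5} + v_{6} = 2·v_{1} + v_{7}  ⟹  sig = ⟨4 | 1 2⟩

so the primitive-relation signature multiset is
    |P|=2: 8 collections, coeffs (1), (1), (1,1), (1,1,1), (1,1,1), (1,1,1), (1,1,2), (1,2)
    |P|=3: 8 collections, coeffs (), (1), (1), (1), (1), (1,1), (1,1), (1,2)
    |P|=4: 5 collections, coeffs (), (1), (1), (1,1), (1,2)


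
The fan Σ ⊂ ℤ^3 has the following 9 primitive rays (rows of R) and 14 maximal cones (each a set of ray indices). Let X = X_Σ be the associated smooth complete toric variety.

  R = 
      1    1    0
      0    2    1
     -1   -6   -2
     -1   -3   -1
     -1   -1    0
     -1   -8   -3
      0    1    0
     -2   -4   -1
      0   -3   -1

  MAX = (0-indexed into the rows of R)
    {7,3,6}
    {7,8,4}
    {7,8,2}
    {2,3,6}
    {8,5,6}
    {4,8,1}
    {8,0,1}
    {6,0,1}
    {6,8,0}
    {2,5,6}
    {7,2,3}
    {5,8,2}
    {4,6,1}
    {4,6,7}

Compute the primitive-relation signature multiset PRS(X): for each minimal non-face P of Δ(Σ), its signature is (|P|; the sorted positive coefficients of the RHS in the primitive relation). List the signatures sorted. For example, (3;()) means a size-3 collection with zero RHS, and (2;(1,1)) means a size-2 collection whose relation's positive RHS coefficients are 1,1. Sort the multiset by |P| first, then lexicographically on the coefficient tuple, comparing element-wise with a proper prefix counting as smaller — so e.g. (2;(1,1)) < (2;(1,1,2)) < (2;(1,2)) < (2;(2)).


20 collections generate NE(X_Σ); each relation:

  • {0,4}:  v_{0} + v_{4} = 0 — sig = (2;())
  • {0,7}:  v_{0} + v_{7} = v_{3} — sig = (2;(1))
  • {1,3}:  v_{1} + v_{3} = v_{4} — sig = (2;(1))
  • {1,5}:  v_{1} + v_{5} = v_{2} — sig = (2;(1))
  • {3,4}:  v_{3} + v_{4} = v_{7} — sig = (2;(1))
  • {3,8}:  v_{3} + v_{8} = v_{2} — sig = (2;(1))
  • {0,3}:  v_{0} + v_{3} = v_{6} + v_{8} — sig = (2;(1,1))
  • {1,2}:  v_{1} + v_{2} = v_{4} + v_{8} — sig = (2;(1,1))
  • {2,4}:  v_{2} + v_{4} = v_{7} + v_{8} — sig = (2;(1,1))
  • {4,5}:  v_{4} + v_{5} = v_{2} + v_{3} — sig = (2;(1,1))
  • {0,2}:  v_{0} + v_{2} = v_{6} + 2·v_{8} — sig = (2;(1,2))
  • {3,5}:  v_{3} + v_{5} = 2·v_{2} + v_{6} — sig = (2;(1,2))
  • {5,7}:  v_{5} + v_{7} = v_{2} + 2·v_{3} — sig = (2;(1,2))
  • {1,7}:  v_{1} + v_{7} = 2·v_{4} — sig = (2;(2))
  • {0,5}:  v_{0} + v_{5} = 2·v_{6} + 3·v_{8} — sig = (2;(2,3))
  • {1,6,8}:  v_{1} + v_{6} + v_{8} = 0 — sig = (3;())
  • {2,6,8}:  v_{2} + v_{6} + v_{8} = v_{5} — sig = (3;(1))
  • {4,6,8}:  v_{4} + v_{6} + v_{8} = v_{3} — sig = (3;(1))
  • {6,7,8}:  v_{6} + v_{7} + v_{8} = 2·v_{3} — sig = (3;(2))
  • {2,6,7}:  v_{2} + v_{6} + v_{7} = 3·v_{3} — sig = (3;(3))

Sorted signature multiset PRS(X):
    |P|=2: 15 collections, coeffs (), (1), (1), (1), (1), (1), (1,1), (1,1), (1,1), (1,1), (1,2), (1,2), (1,2), (2), (2,3)
    |P|=3: 5 collections, coeffs (), (1), (1), (2), (3)


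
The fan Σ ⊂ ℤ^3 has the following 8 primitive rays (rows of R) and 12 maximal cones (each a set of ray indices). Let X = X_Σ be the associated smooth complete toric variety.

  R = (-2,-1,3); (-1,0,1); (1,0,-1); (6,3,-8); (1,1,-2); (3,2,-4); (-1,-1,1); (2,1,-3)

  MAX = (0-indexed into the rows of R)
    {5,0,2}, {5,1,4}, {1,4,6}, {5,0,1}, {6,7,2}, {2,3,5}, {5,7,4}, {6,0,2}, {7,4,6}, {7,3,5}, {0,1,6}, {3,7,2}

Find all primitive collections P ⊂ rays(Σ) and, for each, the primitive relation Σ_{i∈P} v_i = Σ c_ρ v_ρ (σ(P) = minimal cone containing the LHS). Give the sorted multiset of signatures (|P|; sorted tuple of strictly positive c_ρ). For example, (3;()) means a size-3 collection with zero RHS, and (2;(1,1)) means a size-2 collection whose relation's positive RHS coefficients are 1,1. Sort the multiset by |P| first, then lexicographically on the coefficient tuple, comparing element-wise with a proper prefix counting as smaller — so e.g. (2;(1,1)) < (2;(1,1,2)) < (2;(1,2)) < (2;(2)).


11 collections generate NE(X_Σ); each relation:

  P={0,7}:  v_{0} + v_{7} = 0  ⇒ sig = (2;())
  P={1,2}:  v_{1} + v_{2} = 0  ⇒ sig = (2;())
  P={0,4}:  v_{0} + v_{4} = v_{1}  ⇒ sig = (2;(1))
  P={1,7}:  v_{1} + v_{7} = v_{4}  ⇒ sig = (2;(1))
  P={2,4}:  v_{2} + v_{4} = v_{7}  ⇒ sig = (2;(1))
  P={5,6}:  v_{5} + v_{6} = v_{7}  ⇒ sig = (2;(1))
  P={0,3}:  v_{0} + v_{3} = v_{2} + v_{5}  ⇒ sig = (2;(1,1))
  P={1,3}:  v_{1} + v_{3} = v_{5} + v_{7}  ⇒ sig = (2;(1,1))
  P={3,4}:  v_{3} + v_{4} = v_{5} + 2·v_{7}  ⇒ sig = (2;(1,2))
  P={3,6}:  v_{3} + v_{6} = v_{2} + 2·v_{7}  ⇒ sig = (2;(1,2))
  P={2,5,7}:  v_{2} + v_{5} + v_{7} = v_{3}  ⇒ sig = (3;(1))

Hence PRS(X_Σ) =
[(2;()), (2;()), (2;(1)), (2;(1)), (2;(1)), (2;(1)), (2;(1,1)), (2;(1,1)), (2;(1,2)), (2;(1,2)), (3;(1))]


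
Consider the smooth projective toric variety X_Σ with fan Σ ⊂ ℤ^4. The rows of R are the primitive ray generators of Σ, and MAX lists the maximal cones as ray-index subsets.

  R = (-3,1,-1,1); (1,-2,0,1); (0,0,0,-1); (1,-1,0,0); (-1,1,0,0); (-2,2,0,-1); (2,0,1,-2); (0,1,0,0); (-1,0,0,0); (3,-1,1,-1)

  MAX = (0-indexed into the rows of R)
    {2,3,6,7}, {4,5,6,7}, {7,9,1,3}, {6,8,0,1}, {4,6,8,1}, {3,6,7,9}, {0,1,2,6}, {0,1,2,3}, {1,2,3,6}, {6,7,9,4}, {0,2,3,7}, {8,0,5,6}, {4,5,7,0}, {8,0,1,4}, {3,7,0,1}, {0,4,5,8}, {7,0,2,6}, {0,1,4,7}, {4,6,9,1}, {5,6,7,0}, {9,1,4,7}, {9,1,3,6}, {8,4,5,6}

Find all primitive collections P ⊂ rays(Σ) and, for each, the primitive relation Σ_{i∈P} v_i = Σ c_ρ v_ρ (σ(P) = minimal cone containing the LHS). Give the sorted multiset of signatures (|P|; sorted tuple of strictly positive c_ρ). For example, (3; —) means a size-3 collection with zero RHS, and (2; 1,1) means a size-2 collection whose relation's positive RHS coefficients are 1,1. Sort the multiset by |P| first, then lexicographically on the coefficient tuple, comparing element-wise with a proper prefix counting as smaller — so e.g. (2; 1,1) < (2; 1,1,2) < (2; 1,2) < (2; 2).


Δ(Σ) — 10 vertices, 16 min non-faces:

  P = {0,9}:  v_{0} + v_{9} = 0 — sig = (2; —)
  P = {3,4}:  v_{3} + v_{4} = 0 — sig = (2; —)
  P = {1,5}:  v_{1} + v_{5} = v_{8} — sig = (2; 1)
  P = {7,8}:  v_{7} + v_{8} = v_{4} — sig = (2; 1)
  P = {2,4}:  v_{2} + v_{4} = v_{0} + v_{6} — sig = (2; 1,1)
  P = {2,9}:  v_{2} + v_{9} = v_{3} + v_{6} — sig = (2; 1,1)
  P = {3,5}:  v_{3} + v_{5} = v_{0} + v_{6} — sig = (2; 1,1)
  P = {5,9}:  v_{5} + v_{9} = v_{4} + v_{6} — sig = (2; 1,1)
  P = {3,8}:  v_{3} + v_{8} = v_{0} + v_{1} + v_{6} — sig = (2; 1,1,1)
  P = {8,9}:  v_{8} + v_{9} = v_{1} + v_{4} + v_{6} — sig = (2; 1,1,1)
  P = {2,8}:  v_{2} + v_{8} = 2·v_{0} + v_{1} + 2·v_{6} — sig = (2; 1,2,2)
  P = {2,5}:  v_{2} + v_{5} = 2·v_{0} + 2·v_{6} — sig = (2; 2,2)
  P = {0,3,6}:  v_{0} + v_{3} + v_{6} = v_{2} — sig = (3; 1)
  P = {0,4,6}:  v_{0} + v_{4} + v_{6} = v_{5} — sig = (3; 1)
  P = {1,2,7}:  v_{1} + v_{2} + v_{7} = v_{3} — sig = (3; 1)
  P = {1,6,7}:  v_{1} + v_{6} + v_{7} = v_{9} — sig = (3; 1)

so the primitive-relation signature multiset is
    |P|=2: 12 collections, coeffs (), (), (1), (1), (1,1), (1,1), (1,1), (1,1), (1,1,1), (1,1,1), (1,2,2), (2,2)
    |P|=3: 4 collections, coeffs (1), (1), (1), (1)


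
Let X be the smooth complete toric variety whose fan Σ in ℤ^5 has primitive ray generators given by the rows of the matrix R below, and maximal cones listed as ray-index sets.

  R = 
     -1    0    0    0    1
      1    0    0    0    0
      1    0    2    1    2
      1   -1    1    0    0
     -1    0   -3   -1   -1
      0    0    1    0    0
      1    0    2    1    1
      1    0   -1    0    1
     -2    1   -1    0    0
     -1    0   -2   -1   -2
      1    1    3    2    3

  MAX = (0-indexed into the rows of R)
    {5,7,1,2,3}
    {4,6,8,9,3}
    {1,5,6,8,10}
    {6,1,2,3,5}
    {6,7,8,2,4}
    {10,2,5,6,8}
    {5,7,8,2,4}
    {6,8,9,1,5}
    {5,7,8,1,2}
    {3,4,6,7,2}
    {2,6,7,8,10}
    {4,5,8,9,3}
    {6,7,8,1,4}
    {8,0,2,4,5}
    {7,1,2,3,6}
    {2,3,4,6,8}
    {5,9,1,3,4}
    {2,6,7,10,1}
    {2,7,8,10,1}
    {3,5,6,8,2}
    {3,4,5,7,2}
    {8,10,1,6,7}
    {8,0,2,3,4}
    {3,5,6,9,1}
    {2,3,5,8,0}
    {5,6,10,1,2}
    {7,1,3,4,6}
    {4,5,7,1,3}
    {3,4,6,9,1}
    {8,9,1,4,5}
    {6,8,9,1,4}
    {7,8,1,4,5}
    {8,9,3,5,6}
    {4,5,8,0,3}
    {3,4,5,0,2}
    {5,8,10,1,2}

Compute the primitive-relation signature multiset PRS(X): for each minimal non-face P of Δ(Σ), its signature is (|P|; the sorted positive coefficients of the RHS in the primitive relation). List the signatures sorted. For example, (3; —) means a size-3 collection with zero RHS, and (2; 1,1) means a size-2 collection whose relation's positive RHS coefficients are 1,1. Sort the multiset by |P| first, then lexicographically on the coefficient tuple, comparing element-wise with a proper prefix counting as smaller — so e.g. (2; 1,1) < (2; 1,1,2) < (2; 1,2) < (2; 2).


18 minimal non-faces of Δ(Σ) (on 11 rays):

  P = {2,9}:  v_{2} + v_{9} = 0  →  sig = (2; —)
  P = {3,10}:  v_{3} + v_{10} = v_{2} + v_{6}  →  sig = (2; 1,1)
  P = {7,9}:  v_{7} + v_{9} = v_{1} + v_{4}  →  sig = (2; 1,1)
  P = {0,1}:  v_{0} + v_{1} = v_{2} + v_{4} + v_{5}  →  sig = (2; 1,1,1)
  P = {0,6}:  v_{0} + v_{6} = v_{2} + v_{3} + v_{8}  →  sig = (2; 1,1,1)
  P = {4,10}:  v_{4} + v_{10} = v_{6} + v_{7} + v_{8}  →  sig = (2; 1,1,1)
  P = {9,10}:  v_{9} + v_{10} = v_{1} + v_{6} + v_{8}  →  sig = (2; 1,1,1)
  P = {0,9}:  v_{0} + v_{9} = v_{3} + v_{4} + v_{5} + v_{8}  →  sig = (2; 1,1,1,1)
  P = {0,10}:  v_{0} + v_{10} = 2·v_{2} + v_{8}  →  sig = (2; 1,2)
  P = {0,7}:  v_{0} + v_{7} = 2·v_{2} + 2·v_{4} + v_{5}  →  sig = (2; 1,2,2)
  P = {1,3,8}:  v_{1} + v_{3} + v_{8} = 0  →  sig = (3; —)
  P = {4,5,6}:  v_{4} + v_{5} + v_{6} = 0  →  sig = (3; —)
  P = {1,2,4}:  v_{1} + v_{2} + v_{4} = v_{7}  →  sig = (3; 1)
  P = {3,7,8}:  v_{3} + v_{7} + v_{8} = v_{2} + v_{4}  →  sig = (3; 1,1)
  P = {5,6,7}:  v_{5} + v_{6} + v_{7} = v_{1} + v_{2}  →  sig = (3; 1,1)
  P = {5,7,10}:  v_{5} + v_{7} + v_{10} = 2·v_{1} + 2·v_{2} + v_{8}  →  sig = (3; 1,2,2)
  P = {1,2,6,8}:  v_{1} + v_{2} + v_{6} + v_{8} = v_{10}  →  sig = (4; 1)
  P = {2,3,4,5,8}:  v_{2} + v_{3} + v_{4} + v_{5} + v_{8} = v_{0}  →  sig = (5; 1)

Sorted signature multiset PRS(X):
    |P|=2: 10 collections, coeffs (), (1,1), (1,1), (1,1,1), (1,1,1), (1,1,1), (1,1,1), (1,1,1,1), (1,2), (1,2,2)
    |P|=3: 6 collections, coeffs (), (), (1), (1,1), (1,1), (1,2,2)
    |P|=4: 1 collection, coeffs (1)
    |P|=5: 1 collection, coeffs (1)


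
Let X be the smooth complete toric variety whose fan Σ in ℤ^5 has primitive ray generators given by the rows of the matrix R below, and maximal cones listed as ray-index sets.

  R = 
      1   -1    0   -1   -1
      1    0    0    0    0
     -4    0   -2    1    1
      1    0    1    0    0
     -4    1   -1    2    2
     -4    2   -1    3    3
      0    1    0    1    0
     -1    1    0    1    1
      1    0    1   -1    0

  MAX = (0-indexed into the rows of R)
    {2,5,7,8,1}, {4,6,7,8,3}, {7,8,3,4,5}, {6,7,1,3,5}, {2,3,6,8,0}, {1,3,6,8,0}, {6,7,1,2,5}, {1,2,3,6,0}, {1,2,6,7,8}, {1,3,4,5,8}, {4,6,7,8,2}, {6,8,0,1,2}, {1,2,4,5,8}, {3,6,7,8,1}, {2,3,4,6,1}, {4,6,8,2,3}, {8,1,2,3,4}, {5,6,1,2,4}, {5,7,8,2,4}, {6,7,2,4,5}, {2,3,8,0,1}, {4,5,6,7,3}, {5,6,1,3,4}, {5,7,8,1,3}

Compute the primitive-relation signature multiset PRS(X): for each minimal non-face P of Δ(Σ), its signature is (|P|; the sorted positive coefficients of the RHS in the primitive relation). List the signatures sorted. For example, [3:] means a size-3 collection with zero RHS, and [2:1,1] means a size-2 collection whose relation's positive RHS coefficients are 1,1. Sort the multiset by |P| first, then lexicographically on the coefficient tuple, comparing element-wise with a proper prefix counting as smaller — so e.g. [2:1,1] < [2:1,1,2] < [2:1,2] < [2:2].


The 9 primitive collections of Σ (r=9, n=5):

  P={0,7}:  v_{0} + v_{7} = 0 — sig = [2:]
  P={0,4}:  v_{0} + v_{4} = v_{2} + v_{3} — sig = [2:1,1]
  P={0,5}:  v_{0} + v_{5} = v_{1} + v_{4} — sig = [2:1,1]
  P={1,4,7}:  v_{1} + v_{4} + v_{7} = v_{5} — sig = [3:1]
  P={2,3,7}:  v_{2} + v_{3} + v_{7} = v_{4} — sig = [3:1]
  P={2,3,5}:  v_{2} + v_{3} + v_{5} = v_{1} + 2·v_{4} — sig = [3:1,2]
  P={5,6,8}:  v_{5} + v_{6} + v_{8} = 3·v_{7} — sig = [3:3]
  P={1,4,6,8}:  v_{1} + v_{4} + v_{6} + v_{8} = 2·v_{7} — sig = [4:2]
  P={1,2,3,6,8}:  v_{1} + v_{2} + v_{3} + v_{6} + v_{8} = v_{7} — sig = [5:1]

so the primitive-relation signature multiset is
[[2:], [2:1,1], [2:1,1], [3:1], [3:1], [3:1,2], [3:3], [4:2], [5:1]]


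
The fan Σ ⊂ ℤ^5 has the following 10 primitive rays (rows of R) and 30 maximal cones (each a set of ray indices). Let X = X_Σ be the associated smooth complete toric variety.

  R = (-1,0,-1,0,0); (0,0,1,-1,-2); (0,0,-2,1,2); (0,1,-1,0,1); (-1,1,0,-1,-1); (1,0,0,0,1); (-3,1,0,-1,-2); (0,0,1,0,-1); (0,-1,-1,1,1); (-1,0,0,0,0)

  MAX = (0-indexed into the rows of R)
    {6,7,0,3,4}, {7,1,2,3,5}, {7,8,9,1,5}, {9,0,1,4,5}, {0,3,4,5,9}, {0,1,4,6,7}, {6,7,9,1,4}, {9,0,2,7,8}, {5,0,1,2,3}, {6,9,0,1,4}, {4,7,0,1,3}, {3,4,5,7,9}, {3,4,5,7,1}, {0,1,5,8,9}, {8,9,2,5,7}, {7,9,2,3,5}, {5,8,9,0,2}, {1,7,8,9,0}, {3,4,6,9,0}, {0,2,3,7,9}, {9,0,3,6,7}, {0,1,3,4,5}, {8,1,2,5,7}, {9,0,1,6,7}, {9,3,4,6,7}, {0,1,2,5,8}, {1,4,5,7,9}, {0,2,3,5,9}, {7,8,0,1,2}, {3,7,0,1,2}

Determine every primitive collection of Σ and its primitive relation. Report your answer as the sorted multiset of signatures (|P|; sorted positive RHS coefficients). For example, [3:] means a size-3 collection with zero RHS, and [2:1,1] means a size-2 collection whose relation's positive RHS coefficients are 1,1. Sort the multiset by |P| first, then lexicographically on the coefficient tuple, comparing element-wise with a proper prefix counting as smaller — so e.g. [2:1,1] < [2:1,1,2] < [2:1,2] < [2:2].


Δ(Σ) — 10 vertices, 11 min non-faces:

  P={3,8}:  v_{3} + v_{8} = v_{2}  so sig = [2:1]
  P={4,8}:  v_{4} + v_{8} = v_{0}  so sig = [2:1]
  P={2,4}:  v_{2} + v_{4} = v_{0} + v_{3}  so sig = [2:1,1]
  P={5,6}:  v_{5} + v_{6} = v_{4} + v_{9}  so sig = [2:1,1]
  P={2,6}:  v_{2} + v_{6} = 2·v_{0} + v_{3} + v_{7} + v_{9}  so sig = [2:1,1,1,2]
  P={6,8}:  v_{6} + v_{8} = 2·v_{0} + v_{7} + v_{9}  so sig = [2:1,1,2]
  P={0,5,7}:  v_{0} + v_{5} + v_{7} = 0  so sig = [3:]
  P={1,2,9}:  v_{1} + v_{2} + v_{9} = v_{0}  so sig = [3:1]
  P={1,3,9}:  v_{1} + v_{3} + v_{9} = v_{4}  so sig = [3:1]
  P={1,3,6}:  v_{1} + v_{3} + v_{6} = v_{0} + 2·v_{4} + v_{7}  so sig = [3:1,1,2]
  P={0,4,7,9}:  v_{0} + v_{4} + v_{7} + v_{9} = v_{6}  so sig = [4:1]

Signatures (|P|; sorted positive RHS coefficients), sorted:
    |P|=2: 6 collections, coeffs (1), (1), (1,1), (1,1), (1,1,1,2), (1,1,2)
    |P|=3: 4 collections, coeffs (), (1), (1), (1,1,2)
    |P|=4: 1 collection, coeffs (1)


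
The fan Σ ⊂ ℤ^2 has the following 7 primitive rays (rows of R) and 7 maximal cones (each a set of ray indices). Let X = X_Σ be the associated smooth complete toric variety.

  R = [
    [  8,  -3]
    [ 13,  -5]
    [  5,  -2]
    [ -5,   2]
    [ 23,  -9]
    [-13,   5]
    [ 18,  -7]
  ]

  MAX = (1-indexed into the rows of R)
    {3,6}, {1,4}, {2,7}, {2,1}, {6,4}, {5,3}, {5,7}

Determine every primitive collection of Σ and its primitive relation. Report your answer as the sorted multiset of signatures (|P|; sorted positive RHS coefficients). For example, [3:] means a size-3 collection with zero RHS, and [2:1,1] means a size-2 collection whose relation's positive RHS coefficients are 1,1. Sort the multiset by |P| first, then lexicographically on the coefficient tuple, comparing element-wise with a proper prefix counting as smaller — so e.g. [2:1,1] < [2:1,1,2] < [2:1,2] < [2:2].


Σ has 14 primitive collections:

  P={2,6}:  v_{2} + v_{6} = 0 ; sig = [2:]
  P={3,4}:  v_{3} + v_{4} = 0 ; sig = [2:]
  P={1,3}:  v_{1} + v_{3} = v_{2} ; sig = [2:1]
  P={1,6}:  v_{1} + v_{6} = v_{4} ; sig = [2:1]
  P={2,3}:  v_{2} + v_{3} = v_{7} ; sig = [2:1]
  P={2,4}:  v_{2} + v_{4} = v_{1} ; sig = [2:1]
  P={3,7}:  v_{3} + v_{7} = v_{5} ; sig = [2:1]
  P={4,5}:  v_{4} + v_{5} = v_{7} ; sig = [2:1]
  P={4,7}:  v_{4} + v_{7} = v_{2} ; sig = [2:1]
  P={6,7}:  v_{6} + v_{7} = v_{3} ; sig = [2:1]
  P={1,5}:  v_{1} + v_{5} = v_{2} + v_{7} ; sig = [2:1,1]
  P={1,7}:  v_{1} + v_{7} = 2·v_{2} ; sig = [2:2]
  P={2,5}:  v_{2} + v_{5} = 2·v_{7} ; sig = [2:2]
  P={5,6}:  v_{5} + v_{6} = 2·v_{3} ; sig = [2:2]

Sorted signature multiset PRS(X):
[[2:], [2:], [2:1], [2:1], [2:1], [2:1], [2:1], [2:1], [2:1], [2:1], [2:1,1], [2:2], [2:2], [2:2]]


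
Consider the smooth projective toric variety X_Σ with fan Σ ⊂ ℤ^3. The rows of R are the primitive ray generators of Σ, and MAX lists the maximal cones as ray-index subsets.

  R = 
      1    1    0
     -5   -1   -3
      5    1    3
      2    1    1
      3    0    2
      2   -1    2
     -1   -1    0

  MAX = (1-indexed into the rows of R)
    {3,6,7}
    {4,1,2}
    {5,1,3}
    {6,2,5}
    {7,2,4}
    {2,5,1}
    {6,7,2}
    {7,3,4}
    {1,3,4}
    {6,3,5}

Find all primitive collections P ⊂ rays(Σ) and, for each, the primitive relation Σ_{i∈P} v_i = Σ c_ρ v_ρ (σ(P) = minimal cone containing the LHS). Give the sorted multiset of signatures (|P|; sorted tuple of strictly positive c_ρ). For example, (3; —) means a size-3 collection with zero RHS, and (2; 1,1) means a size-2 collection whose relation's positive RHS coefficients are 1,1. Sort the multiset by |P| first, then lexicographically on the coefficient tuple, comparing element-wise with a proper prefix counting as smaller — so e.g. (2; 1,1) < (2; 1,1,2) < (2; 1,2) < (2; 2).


Δ(Σ) — 7 vertices, 6 min non-faces:

  P={1,7}:  v_{1} + v_{7} = 0 — sig = (2; —)
  P={2,3}:  v_{2} + v_{3} = 0 — sig = (2; —)
  P={1,6}:  v_{1} + v_{6} = v_{5} — sig = (2; 1)
  P={4,5}:  v_{4} + v_{5} = v_{3} — sig = (2; 1)
  P={5,7}:  v_{5} + v_{7} = v_{6} — sig = (2; 1)
  P={4,6}:  v_{4} + v_{6} = v_{3} + v_{7} — sig = (2; 1,1)

Sorted signature multiset PRS(X):
[(2; —), (2; —), (2; 1), (2; 1), (2; 1), (2; 1,1)]


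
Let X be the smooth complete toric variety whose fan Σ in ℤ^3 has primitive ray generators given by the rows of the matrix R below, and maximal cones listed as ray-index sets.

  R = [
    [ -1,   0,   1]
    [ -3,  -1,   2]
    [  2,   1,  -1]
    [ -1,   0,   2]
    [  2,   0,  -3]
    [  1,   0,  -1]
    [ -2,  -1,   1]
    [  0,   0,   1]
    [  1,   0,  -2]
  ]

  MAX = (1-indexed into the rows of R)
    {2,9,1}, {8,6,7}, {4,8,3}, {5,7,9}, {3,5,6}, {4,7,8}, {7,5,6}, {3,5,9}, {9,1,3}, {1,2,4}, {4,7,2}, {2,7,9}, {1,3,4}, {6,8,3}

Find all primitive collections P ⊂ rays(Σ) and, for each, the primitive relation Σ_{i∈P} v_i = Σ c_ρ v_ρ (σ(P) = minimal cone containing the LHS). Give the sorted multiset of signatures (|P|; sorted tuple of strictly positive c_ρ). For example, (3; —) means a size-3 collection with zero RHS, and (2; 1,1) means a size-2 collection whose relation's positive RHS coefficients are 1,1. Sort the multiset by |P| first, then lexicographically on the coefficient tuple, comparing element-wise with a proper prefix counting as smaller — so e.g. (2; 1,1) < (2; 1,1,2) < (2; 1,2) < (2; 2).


15 collections generate NE(X_Σ); each relation:

  P={1,6}:  v_{1} + v_{6} = 0 ; sig = (2; —)
  P={3,7}:  v_{3} + v_{7} = 0 ; sig = (2; —)
  P={4,9}:  v_{4} + v_{9} = 0 ; sig = (2; —)
  P={1,5}:  v_{1} + v_{5} = v_{9} ; sig = (2; 1)
  P={1,7}:  v_{1} + v_{7} = v_{2} ; sig = (2; 1)
  P={1,8}:  v_{1} + v_{8} = v_{4} ; sig = (2; 1)
  P={2,3}:  v_{2} + v_{3} = v_{1} ; sig = (2; 1)
  P={2,6}:  v_{2} + v_{6} = v_{7} ; sig = (2; 1)
  P={4,5}:  v_{4} + v_{5} = v_{6} ; sig = (2; 1)
  P={4,6}:  v_{4} + v_{6} = v_{8} ; sig = (2; 1)
  P={6,9}:  v_{6} + v_{9} = v_{5} ; sig = (2; 1)
  P={8,9}:  v_{8} + v_{9} = v_{6} ; sig = (2; 1)
  P={2,5}:  v_{2} + v_{5} = v_{7} + v_{9} ; sig = (2; 1,1)
  P={2,8}:  v_{2} + v_{8} = v_{4} + v_{7} ; sig = (2; 1,1)
  P={5,8}:  v_{5} + v_{8} = 2·v_{6} ; sig = (2; 2)

Signatures (|P|; sorted positive RHS coefficients), sorted:
    |P|=2: 15 collections, coeffs (), (), (), (1), (1), (1), (1), (1), (1), (1), (1), (1), (1,1), (1,1), (2)


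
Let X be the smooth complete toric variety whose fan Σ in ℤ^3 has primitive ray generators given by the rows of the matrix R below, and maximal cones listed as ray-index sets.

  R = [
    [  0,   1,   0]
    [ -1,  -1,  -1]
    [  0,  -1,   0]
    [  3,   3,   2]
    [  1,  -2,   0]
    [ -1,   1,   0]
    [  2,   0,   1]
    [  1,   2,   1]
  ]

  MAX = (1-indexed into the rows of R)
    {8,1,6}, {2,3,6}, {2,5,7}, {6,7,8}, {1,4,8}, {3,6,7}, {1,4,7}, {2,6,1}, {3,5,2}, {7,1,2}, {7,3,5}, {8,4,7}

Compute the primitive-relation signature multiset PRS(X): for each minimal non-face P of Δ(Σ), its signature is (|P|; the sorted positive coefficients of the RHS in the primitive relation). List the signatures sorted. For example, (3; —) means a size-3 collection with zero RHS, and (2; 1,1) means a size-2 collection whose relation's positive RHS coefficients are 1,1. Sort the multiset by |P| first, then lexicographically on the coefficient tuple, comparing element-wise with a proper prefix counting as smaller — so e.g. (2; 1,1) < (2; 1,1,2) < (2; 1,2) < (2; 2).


14 collections generate NE(X_Σ); each relation:

  {1,3}:  v_{1} + v_{3} = 0  →  sig = (2; —)
  {2,8}:  v_{2} + v_{8} = v_{1}  →  sig = (2; 1)
  {5,6}:  v_{5} + v_{6} = v_{3}  →  sig = (2; 1)
  {5,8}:  v_{5} + v_{8} = v_{7}  →  sig = (2; 1)
  {1,5}:  v_{1} + v_{5} = v_{2} + v_{7}  →  sig = (2; 1,1)
  {3,4}:  v_{3} + v_{4} = v_{7} + v_{8}  →  sig = (2; 1,1)
  {3,8}:  v_{3} + v_{8} = v_{6} + v_{7}  →  sig = (2; 1,1)
  {2,4}:  v_{2} + v_{4} = 2·v_{1} + v_{7}  →  sig = (2; 1,2)
  {4,5}:  v_{4} + v_{5} = v_{1} + 2·v_{7}  →  sig = (2; 1,2)
  {4,6}:  v_{4} + v_{6} = 2·v_{8}  →  sig = (2; 2)
  {2,6,7}:  v_{2} + v_{6} + v_{7} = 0  →  sig = (3; —)
  {1,6,7}:  v_{1} + v_{6} + v_{7} = v_{8}  →  sig = (3; 1)
  {1,7,8}:  v_{1} + v_{7} + v_{8} = v_{4}  →  sig = (3; 1)
  {2,3,7}:  v_{2} + v_{3} + v_{7} = v_{5}  →  sig = (3; 1)

Signatures (|P|; sorted positive RHS coefficients), sorted:
{ (2; —),  (2; 1) ×3,  (2; 1,1) ×3,  (2; 1,2) ×2,  (2; 2),  (3; —),  (3; 1) ×3 }


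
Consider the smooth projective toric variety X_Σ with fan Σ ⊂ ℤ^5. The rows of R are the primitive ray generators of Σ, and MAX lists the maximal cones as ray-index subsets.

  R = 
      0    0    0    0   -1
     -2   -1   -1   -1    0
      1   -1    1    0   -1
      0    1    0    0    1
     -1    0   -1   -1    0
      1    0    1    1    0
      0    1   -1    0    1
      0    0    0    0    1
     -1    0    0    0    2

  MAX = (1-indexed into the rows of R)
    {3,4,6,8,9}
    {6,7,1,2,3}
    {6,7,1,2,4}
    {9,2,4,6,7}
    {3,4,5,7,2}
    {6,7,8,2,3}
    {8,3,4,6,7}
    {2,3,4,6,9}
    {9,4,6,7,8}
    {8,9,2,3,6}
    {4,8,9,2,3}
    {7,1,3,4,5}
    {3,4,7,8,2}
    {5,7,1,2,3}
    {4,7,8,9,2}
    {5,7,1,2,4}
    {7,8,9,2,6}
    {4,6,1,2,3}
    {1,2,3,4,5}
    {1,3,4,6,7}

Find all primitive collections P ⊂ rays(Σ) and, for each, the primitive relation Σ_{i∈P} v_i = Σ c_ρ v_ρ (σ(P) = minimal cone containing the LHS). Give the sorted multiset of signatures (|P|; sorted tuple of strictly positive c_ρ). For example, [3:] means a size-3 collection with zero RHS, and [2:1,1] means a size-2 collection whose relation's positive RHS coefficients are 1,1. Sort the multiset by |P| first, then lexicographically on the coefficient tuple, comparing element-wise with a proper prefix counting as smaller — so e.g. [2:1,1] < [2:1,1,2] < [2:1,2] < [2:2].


9 minimal non-faces of Δ(Σ) (on 9 rays):

  • {1,8}:  v_{1} + v_{8} = 0  ⟹  sig = [2:]
  • {5,6}:  v_{5} + v_{6} = 0  ⟹  sig = [2:]
  • {1,9}:  v_{1} + v_{9} = v_{2} + v_{4} + v_{6}  ⟹  sig = [2:1,1,1]
  • {5,9}:  v_{5} + v_{9} = v_{2} + v_{4} + v_{8}  ⟹  sig = [2:1,1,1]
  • {5,8}:  v_{5} + v_{8} = v_{2} + v_{3} + v_{4} + v_{7}  ⟹  sig = [2:1,1,1,1]
  • {3,7,9}:  v_{3} + v_{7} + v_{9} = 2·v_{8}  ⟹  sig = [3:2]
  • {2,4,6,8}:  v_{2} + v_{4} + v_{6} + v_{8} = v_{9}  ⟹  sig = [4:1]
  • {1,2,3,4,7}:  v_{1} + v_{2} + v_{3} + v_{4} + v_{7} = v_{5}  ⟹  sig = [5:1]
  • {2,3,4,6,7}:  v_{2} + v_{3} + v_{4} + v_{6} + v_{7} = v_{8}  ⟹  sig = [5:1]

so the primitive-relation signature multiset is
{ [2:] ×2,  [2:1,1,1] ×2,  [2:1,1,1,1],  [3:2],  [4:1],  [5:1] ×2 }


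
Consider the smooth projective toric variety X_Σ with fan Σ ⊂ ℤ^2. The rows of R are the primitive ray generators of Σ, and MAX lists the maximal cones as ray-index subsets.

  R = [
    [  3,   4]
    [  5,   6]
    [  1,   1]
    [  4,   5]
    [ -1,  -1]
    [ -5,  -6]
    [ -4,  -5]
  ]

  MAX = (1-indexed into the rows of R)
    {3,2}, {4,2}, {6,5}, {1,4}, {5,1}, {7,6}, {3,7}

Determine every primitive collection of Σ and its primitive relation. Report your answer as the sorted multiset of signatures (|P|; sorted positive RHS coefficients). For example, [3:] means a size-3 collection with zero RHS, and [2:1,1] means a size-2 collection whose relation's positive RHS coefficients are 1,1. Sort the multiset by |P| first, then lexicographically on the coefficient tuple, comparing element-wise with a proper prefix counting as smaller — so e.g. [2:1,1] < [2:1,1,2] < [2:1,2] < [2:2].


Minimal non-faces — 14 found among 7 rays, 7 max cones:

  {2,6}:  v_{2} + v_{6} = 0  ⇒ sig = [2:]
  {3,5}:  v_{3} + v_{5} = 0  ⇒ sig = [2:]
  {4,7}:  v_{4} + v_{7} = 0  ⇒ sig = [2:]
  {1,3}:  v_{1} + v_{3} = v_{4}  ⇒ sig = [2:1]
  {1,7}:  v_{1} + v_{7} = v_{5}  ⇒ sig = [2:1]
  {2,5}:  v_{2} + v_{5} = v_{4}  ⇒ sig = [2:1]
  {2,7}:  v_{2} + v_{7} = v_{3}  ⇒ sig = [2:1]
  {3,4}:  v_{3} + v_{4} = v_{2}  ⇒ sig = [2:1]
  {3,6}:  v_{3} + v_{6} = v_{7}  ⇒ sig = [2:1]
  {4,5}:  v_{4} + v_{5} = v_{1}  ⇒ sig = [2:1]
  {4,6}:  v_{4} + v_{6} = v_{5}  ⇒ sig = [2:1]
  {5,7}:  v_{5} + v_{7} = v_{6}  ⇒ sig = [2:1]
  {1,2}:  v_{1} + v_{2} = 2·v_{4}  ⇒ sig = [2:2]
  {1,6}:  v_{1} + v_{6} = 2·v_{5}  ⇒ sig = [2:2]

Signatures (|P|; sorted positive RHS coefficients), sorted:
    [2:]
    [2:]
    [2:]
    [2:1]
    [2:1]
    [2:1]
    [2:1]
    [2:1]
    [2:1]
    [2:1]
    [2:1]
    [2:1]
    [2:2]
    [2:2]


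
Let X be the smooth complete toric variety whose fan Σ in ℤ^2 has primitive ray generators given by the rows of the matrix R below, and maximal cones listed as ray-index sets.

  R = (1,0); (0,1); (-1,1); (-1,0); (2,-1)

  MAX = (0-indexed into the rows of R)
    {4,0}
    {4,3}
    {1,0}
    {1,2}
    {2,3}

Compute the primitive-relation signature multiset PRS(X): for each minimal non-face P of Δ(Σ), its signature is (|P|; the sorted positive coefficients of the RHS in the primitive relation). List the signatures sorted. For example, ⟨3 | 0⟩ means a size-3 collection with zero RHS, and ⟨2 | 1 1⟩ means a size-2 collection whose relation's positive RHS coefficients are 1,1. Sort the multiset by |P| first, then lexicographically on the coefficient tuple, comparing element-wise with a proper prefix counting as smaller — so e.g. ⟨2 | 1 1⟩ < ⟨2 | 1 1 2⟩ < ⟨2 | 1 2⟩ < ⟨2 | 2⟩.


Σ has 5 primitive collections:

  {0,3}:  v_{0} + v_{3} = 0 — sig = ⟨2 | 0⟩
  {0,2}:  v_{0} + v_{2} = v_{1} — sig = ⟨2 | 1⟩
  {1,3}:  v_{1} + v_{3} = v_{2} — sig = ⟨2 | 1⟩
  {2,4}:  v_{2} + v_{4} = v_{0} — sig = ⟨2 | 1⟩
  {1,4}:  v_{1} + v_{4} = 2·v_{0} — sig = ⟨2 | 2⟩

Hence PRS(X_Σ) =
[⟨2 | 0⟩, ⟨2 | 1⟩, ⟨2 | 1⟩, ⟨2 | 1⟩, ⟨2 | 2⟩]


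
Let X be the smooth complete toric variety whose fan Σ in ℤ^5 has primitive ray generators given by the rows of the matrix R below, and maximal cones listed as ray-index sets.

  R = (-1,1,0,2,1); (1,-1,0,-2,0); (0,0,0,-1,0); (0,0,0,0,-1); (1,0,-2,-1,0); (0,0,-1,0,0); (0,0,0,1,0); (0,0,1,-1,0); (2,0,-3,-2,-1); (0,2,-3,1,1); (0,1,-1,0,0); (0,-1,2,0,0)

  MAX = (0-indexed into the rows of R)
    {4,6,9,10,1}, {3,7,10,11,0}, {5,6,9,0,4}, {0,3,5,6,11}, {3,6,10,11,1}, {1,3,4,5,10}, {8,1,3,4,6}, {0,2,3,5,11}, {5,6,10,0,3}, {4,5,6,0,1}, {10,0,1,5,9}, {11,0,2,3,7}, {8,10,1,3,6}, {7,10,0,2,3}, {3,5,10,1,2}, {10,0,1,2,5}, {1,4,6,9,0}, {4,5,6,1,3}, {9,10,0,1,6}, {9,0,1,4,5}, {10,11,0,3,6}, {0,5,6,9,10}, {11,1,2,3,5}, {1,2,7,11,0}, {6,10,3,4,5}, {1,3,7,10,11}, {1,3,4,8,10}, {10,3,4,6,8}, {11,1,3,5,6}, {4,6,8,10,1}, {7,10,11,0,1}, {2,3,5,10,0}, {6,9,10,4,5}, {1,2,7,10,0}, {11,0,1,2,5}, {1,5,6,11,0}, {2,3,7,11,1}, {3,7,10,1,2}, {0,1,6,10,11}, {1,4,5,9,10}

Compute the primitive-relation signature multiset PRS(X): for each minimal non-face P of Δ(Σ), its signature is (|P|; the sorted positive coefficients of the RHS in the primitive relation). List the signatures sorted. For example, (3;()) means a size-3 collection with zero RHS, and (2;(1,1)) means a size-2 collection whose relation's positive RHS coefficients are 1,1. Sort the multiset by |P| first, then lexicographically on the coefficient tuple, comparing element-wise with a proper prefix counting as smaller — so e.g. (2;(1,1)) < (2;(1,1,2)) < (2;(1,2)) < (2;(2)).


24 minimal non-faces of Δ(Σ) (on 12 rays):

  • {2,6}:  v_{2} + v_{6} = 0  so sig = (2;())
  • {5,7}:  v_{5} + v_{7} = v_{2}  so sig = (2;(1))
  • {4,7}:  v_{4} + v_{7} = v_{1} + v_{10}  so sig = (2;(1,1))
  • {4,11}:  v_{4} + v_{11} = v_{1} + v_{6}  so sig = (2;(1,1))
  • {6,7}:  v_{6} + v_{7} = v_{10} + v_{11}  so sig = (2;(1,1))
  • {0,8}:  v_{0} + v_{8} = v_{4} + v_{6} + v_{10}  so sig = (2;(1,1,1))
  • {2,4}:  v_{2} + v_{4} = v_{1} + v_{5} + v_{10}  so sig = (2;(1,1,1))
  • {2,8}:  v_{2} + v_{8} = v_{1} + v_{3} + v_{4} + v_{10}  so sig = (2;(1,1,1,1))
  • {9,11}:  v_{9} + v_{11} = v_{0} + v_{1} + v_{6} + v_{10}  so sig = (2;(1,1,1,1))
  • {2,9}:  v_{2} + v_{9} = v_{0} + v_{1} + v_{5} + 2·v_{10}  so sig = (2;(1,1,1,2))
  • {3,9}:  v_{3} + v_{9} = v_{5} + v_{6} + 2·v_{10}  so sig = (2;(1,1,2))
  • {7,9}:  v_{7} + v_{9} = v_{0} + v_{1} + 2·v_{10}  so sig = (2;(1,1,2))
  • {7,8}:  v_{7} + v_{8} = 2·v_{1} + v_{3} + v_{6} + 2·v_{10}  so sig = (2;(1,1,2,2))
  • {8,11}:  v_{8} + v_{11} = 2·v_{1} + v_{3} + 2·v_{6} + v_{10}  so sig = (2;(1,1,2,2))
  • {5,8}:  v_{5} + v_{8} = v_{3} + 2·v_{4}  so sig = (2;(1,2))
  • {8,9}:  v_{8} + v_{9} = 2·v_{4} + v_{6} + 2·v_{10}  so sig = (2;(1,2,2))
  • {0,1,3}:  v_{0} + v_{1} + v_{3} = 0  so sig = (3;())
  • {5,10,11}:  v_{5} + v_{10} + v_{11} = 0  so sig = (3;())
  • {0,4,10}:  v_{0} + v_{4} + v_{10} = v_{9}  so sig = (3;(1))
  • {2,10,11}:  v_{2} + v_{10} + v_{11} = v_{7}  so sig = (3;(1))
  • {0,3,4}:  v_{0} + v_{3} + v_{4} = v_{5} + v_{6} + v_{10}  so sig = (3;(1,1,1))
  • {1,5,6,10}:  v_{1} + v_{5} + v_{6} + v_{10} = v_{4}  so sig = (4;(1))
  • {1,5,6,9}:  v_{1} + v_{5} + v_{6} + v_{9} = v_{0} + 2·v_{4}  so sig = (4;(1,2))
  • {1,3,4,6,10}:  v_{1} + v_{3} + v_{4} + v_{6} + v_{10} = v_{8}  so sig = (5;(1))

Sorted signature multiset PRS(X):
[(2;()), (2;(1)), (2;(1,1)), (2;(1,1)), (2;(1,1)), (2;(1,1,1)), (2;(1,1,1)), (2;(1,1,1,1)), (2;(1,1,1,1)), (2;(1,1,1,2)), (2;(1,1,2)), (2;(1,1,2)), (2;(1,1,2,2)), (2;(1,1,2,2)), (2;(1,2)), (2;(1,2,2)), (3;()), (3;()), (3;(1)), (3;(1)), (3;(1,1,1)), (4;(1)), (4;(1,2)), (5;(1))]
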